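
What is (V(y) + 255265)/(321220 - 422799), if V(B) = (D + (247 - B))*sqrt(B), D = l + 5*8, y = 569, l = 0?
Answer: -255265/101579 + 282*sqrt(569)/101579 ≈ -2.4467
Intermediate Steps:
D = 40 (D = 0 + 5*8 = 0 + 40 = 40)
V(B) = sqrt(B)*(287 - B) (V(B) = (40 + (247 - B))*sqrt(B) = (287 - B)*sqrt(B) = sqrt(B)*(287 - B))
(V(y) + 255265)/(321220 - 422799) = (sqrt(569)*(287 - 1*569) + 255265)/(321220 - 422799) = (sqrt(569)*(287 - 569) + 255265)/(-101579) = (sqrt(569)*(-282) + 255265)*(-1/101579) = (-282*sqrt(569) + 255265)*(-1/101579) = (255265 - 282*sqrt(569))*(-1/101579) = -255265/101579 + 282*sqrt(569)/101579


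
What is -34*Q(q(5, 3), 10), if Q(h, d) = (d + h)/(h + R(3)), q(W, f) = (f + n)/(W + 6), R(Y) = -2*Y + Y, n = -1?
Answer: 3808/31 ≈ 122.84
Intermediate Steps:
R(Y) = -Y
q(W, f) = (-1 + f)/(6 + W) (q(W, f) = (f - 1)/(W + 6) = (-1 + f)/(6 + W))
Q(h, d) = (d + h)/(-3 + h) (Q(h, d) = (d + h)/(h - 1*3) = (d + h)/(h - 3) = (d + h)/(-3 + h))
-34*Q(q(5, 3), 10) = -34*(10 + (-1 + 3)/(6 + 5))/(-3 + (-1 + 3)/(6 + 5)) = -34*(10 + 2/11)/(-3 + 2/11) = -34*112/((-31/11)*11) = -(-374)*112/(31*11) = -34*(-112/31) = 3808/31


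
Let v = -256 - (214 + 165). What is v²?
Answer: 403225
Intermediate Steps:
v = -635 (v = -256 - 1*379 = -256 - 379 = -635)
v² = (-635)² = 403225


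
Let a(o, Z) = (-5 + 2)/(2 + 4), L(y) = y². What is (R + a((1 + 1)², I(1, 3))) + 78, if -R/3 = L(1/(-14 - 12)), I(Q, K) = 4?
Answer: 52387/676 ≈ 77.496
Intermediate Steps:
R = -3/676 (R = -3/(-14 - 12)² = -3*(1/(-26))² = -3*(-1/26)² = -3*1/676 = -3/676 ≈ -0.0044379)
a(o, Z) = -½ (a(o, Z) = -3/6 = -3*⅙ = -½)
(R + a((1 + 1)², I(1, 3))) + 78 = (-3/676 - ½) + 78 = -341/676 + 78 = 52387/676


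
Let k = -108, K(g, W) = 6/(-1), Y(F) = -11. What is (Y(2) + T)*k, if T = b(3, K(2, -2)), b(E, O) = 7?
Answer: 432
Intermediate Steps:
K(g, W) = -6 (K(g, W) = 6*(-1) = -6)
T = 7
(Y(2) + T)*k = (-11 + 7)*(-108) = -4*(-108) = 432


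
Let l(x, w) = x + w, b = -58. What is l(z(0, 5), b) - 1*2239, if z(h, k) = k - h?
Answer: -2292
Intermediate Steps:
l(x, w) = w + x
l(z(0, 5), b) - 1*2239 = (-58 + (5 - 1*0)) - 1*2239 = (-58 + (5 + 0)) - 2239 = (-58 + 5) - 2239 = -53 - 2239 = -2292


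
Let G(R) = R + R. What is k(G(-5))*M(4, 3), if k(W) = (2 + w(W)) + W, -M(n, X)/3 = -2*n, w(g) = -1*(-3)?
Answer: -120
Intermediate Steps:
w(g) = 3
M(n, X) = 6*n (M(n, X) = -(-6)*n = 6*n)
G(R) = 2*R
k(W) = 5 + W (k(W) = (2 + 3) + W = 5 + W)
k(G(-5))*M(4, 3) = (5 + 2*(-5))*(6*4) = (5 - 10)*24 = -5*24 = -120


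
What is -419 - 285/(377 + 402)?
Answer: -17194/41 ≈ -419.37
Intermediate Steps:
-419 - 285/(377 + 402) = -419 - 285/779 = -419 + (1/779)*(-285) = -419 - 15/41 = -17194/41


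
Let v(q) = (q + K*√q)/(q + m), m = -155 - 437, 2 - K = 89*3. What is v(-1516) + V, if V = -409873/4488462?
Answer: 1485124027/2365419474 + 265*I*√379/1054 ≈ 0.62785 + 4.8947*I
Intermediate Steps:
K = -265 (K = 2 - 89*3 = 2 - 1*267 = 2 - 267 = -265)
m = -592
v(q) = (q - 265*√q)/(-592 + q) (v(q) = (q - 265*√q)/(q - 592) = (q - 265*√q)/(-592 + q))
V = -409873/4488462 (V = -409873*1/4488462 = -409873/4488462 ≈ -0.091317)
v(-1516) + V = (-1516 - 530*I*√379)/(-592 - 1516) - 409873/4488462 = (-1516 - 530*I*√379)/(-2108) - 409873/4488462 = -(-1516 - 530*I*√379)/2108 - 409873/4488462 = (379/527 + 265*I*√379/1054) - 409873/4488462 = 1485124027/2365419474 + 265*I*√379/1054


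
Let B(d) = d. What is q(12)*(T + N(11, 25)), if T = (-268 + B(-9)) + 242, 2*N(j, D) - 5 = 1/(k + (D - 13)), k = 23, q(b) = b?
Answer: -13644/35 ≈ -389.83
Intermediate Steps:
N(j, D) = 5/2 + 1/(2*(10 + D)) (N(j, D) = 5/2 + 1/(2*(23 + (D - 13))) = 5/2 + 1/(2*(23 + (-13 + D))) = 5/2 + 1/(2*(10 + D)))
T = -35 (T = (-268 - 9) + 242 = -277 + 242 = -35)
q(12)*(T + N(11, 25)) = 12*(-35 + (51 + 5*25)/(2*(10 + 25))) = 12*(-35 + (½)*(51 + 125)/35) = 12*(-35 + (½)*(1/35)*176) = 12*(-35 + 88/35) = 12*(-1137/35) = -13644/35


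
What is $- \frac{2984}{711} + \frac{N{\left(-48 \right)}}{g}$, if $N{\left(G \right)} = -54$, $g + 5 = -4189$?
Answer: $- \frac{693139}{165663} \approx -4.184$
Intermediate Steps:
$g = -4194$ ($g = -5 - 4189 = -4194$)
$- \frac{2984}{711} + \frac{N{\left(-48 \right)}}{g} = - \frac{2984}{711} - \frac{54}{-4194} = \left(-2984\right) \frac{1}{711} - - \frac{3}{233} = - \frac{2984}{711} + \frac{3}{233} = - \frac{693139}{165663}$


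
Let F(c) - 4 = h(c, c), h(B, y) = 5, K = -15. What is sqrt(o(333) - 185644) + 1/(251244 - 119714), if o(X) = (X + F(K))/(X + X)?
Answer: 1/131530 + 3*I*sqrt(28238437)/37 ≈ 7.6028e-6 + 430.86*I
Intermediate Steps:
F(c) = 9 (F(c) = 4 + 5 = 9)
o(X) = (9 + X)/(2*X) (o(X) = (X + 9)/(X + X) = (9 + X)/((2*X)) = (9 + X)*(1/(2*X)) = (9 + X)/(2*X))
sqrt(o(333) - 185644) + 1/(251244 - 119714) = sqrt((1/2)*(9 + 333)/333 - 185644) + 1/(251244 - 119714) = sqrt((1/2)*(1/333)*342 - 185644) + 1/131530 = sqrt(19/37 - 185644) + 1/131530 = sqrt(-6868809/37) + 1/131530 = 3*I*sqrt(28238437)/37 + 1/131530 = 1/131530 + 3*I*sqrt(28238437)/37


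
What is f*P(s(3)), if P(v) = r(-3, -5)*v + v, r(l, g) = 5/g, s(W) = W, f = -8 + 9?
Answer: 0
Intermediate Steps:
f = 1
P(v) = 0 (P(v) = (5/(-5))*v + v = (5*(-1/5))*v + v = -v + v = 0)
f*P(s(3)) = 1*0 = 0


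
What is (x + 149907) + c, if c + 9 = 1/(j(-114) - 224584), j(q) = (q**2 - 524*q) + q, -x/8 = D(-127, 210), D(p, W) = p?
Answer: 22933796923/151966 ≈ 1.5091e+5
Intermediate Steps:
x = 1016 (x = -8*(-127) = 1016)
j(q) = q**2 - 523*q
c = -1367695/151966 (c = -9 + 1/(-114*(-523 - 114) - 224584) = -9 + 1/(-114*(-637) - 224584) = -9 + 1/(72618 - 224584) = -9 + 1/(-151966) = -9 - 1/151966 = -1367695/151966 ≈ -9.0000)
(x + 149907) + c = (1016 + 149907) - 1367695/151966 = 150923 - 1367695/151966 = 22933796923/151966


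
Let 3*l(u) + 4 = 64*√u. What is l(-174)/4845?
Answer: -4/14535 + 64*I*√174/14535 ≈ -0.0002752 + 0.058082*I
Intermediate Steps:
l(u) = -4/3 + 64*√u/3 (l(u) = -4/3 + (64*√u)/3 = -4/3 + 64*√u/3)
l(-174)/4845 = (-4/3 + 64*√(-174)/3)/4845 = (-4/3 + 64*(I*√174)/3)*(1/4845) = (-4/3 + 64*I*√174/3)*(1/4845) = -4/14535 + 64*I*√174/14535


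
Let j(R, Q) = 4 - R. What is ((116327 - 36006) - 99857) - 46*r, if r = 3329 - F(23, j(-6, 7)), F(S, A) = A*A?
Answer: -168070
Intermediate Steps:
F(S, A) = A**2
r = 3229 (r = 3329 - (4 - 1*(-6))**2 = 3329 - (4 + 6)**2 = 3329 - 1*10**2 = 3329 - 1*100 = 3329 - 100 = 3229)
((116327 - 36006) - 99857) - 46*r = ((116327 - 36006) - 99857) - 46*3229 = (80321 - 99857) - 1*148534 = -19536 - 148534 = -168070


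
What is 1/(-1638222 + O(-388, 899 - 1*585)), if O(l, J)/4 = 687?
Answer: -1/1635474 ≈ -6.1144e-7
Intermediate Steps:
O(l, J) = 2748 (O(l, J) = 4*687 = 2748)
1/(-1638222 + O(-388, 899 - 1*585)) = 1/(-1638222 + 2748) = 1/(-1635474) = -1/1635474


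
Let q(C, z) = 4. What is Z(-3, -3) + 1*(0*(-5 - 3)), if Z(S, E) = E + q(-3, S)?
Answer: 1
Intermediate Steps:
Z(S, E) = 4 + E (Z(S, E) = E + 4 = 4 + E)
Z(-3, -3) + 1*(0*(-5 - 3)) = (4 - 3) + 1*(0*(-5 - 3)) = 1 + 1*(0*(-8)) = 1 + 1*0 = 1 + 0 = 1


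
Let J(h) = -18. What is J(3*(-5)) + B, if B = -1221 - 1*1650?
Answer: -2889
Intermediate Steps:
B = -2871 (B = -1221 - 1650 = -2871)
J(3*(-5)) + B = -18 - 2871 = -2889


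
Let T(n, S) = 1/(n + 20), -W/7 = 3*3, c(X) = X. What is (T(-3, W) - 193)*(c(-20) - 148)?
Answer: 551040/17 ≈ 32414.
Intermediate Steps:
W = -63 (W = -21*3 = -7*9 = -63)
T(n, S) = 1/(20 + n)
(T(-3, W) - 193)*(c(-20) - 148) = (1/(20 - 3) - 193)*(-20 - 148) = (1/17 - 193)*(-168) = -3280/17*(-168) = 551040/17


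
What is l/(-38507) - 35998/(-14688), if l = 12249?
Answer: 603130837/282795408 ≈ 2.1327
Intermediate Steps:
l/(-38507) - 35998/(-14688) = 12249/(-38507) - 35998/(-14688) = 12249*(-1/38507) - 35998*(-1/14688) = -12249/38507 + 17999/7344 = 603130837/282795408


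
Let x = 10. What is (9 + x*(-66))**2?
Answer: 423801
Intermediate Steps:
(9 + x*(-66))**2 = (9 + 10*(-66))**2 = (9 - 660)**2 = (-651)**2 = 423801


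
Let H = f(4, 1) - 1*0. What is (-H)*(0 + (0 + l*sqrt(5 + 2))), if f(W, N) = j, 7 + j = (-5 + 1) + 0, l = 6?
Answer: 66*sqrt(7) ≈ 174.62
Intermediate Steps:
j = -11 (j = -7 + ((-5 + 1) + 0) = -7 + (-4 + 0) = -7 - 4 = -11)
f(W, N) = -11
H = -11 (H = -11 - 1*0 = -11 + 0 = -11)
(-H)*(0 + (0 + l*sqrt(5 + 2))) = (-1*(-11))*(0 + (0 + 6*sqrt(5 + 2))) = 11*(0 + (0 + 6*sqrt(7))) = 11*(0 + 6*sqrt(7)) = 11*(6*sqrt(7)) = 66*sqrt(7)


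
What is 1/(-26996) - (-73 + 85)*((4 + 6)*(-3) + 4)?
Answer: 8422751/26996 ≈ 312.00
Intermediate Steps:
1/(-26996) - (-73 + 85)*((4 + 6)*(-3) + 4) = -1/26996 - 12*(10*(-3) + 4) = -1/26996 - 12*(-30 + 4) = -1/26996 - 12*(-26) = -1/26996 - 1*(-312) = -1/26996 + 312 = 8422751/26996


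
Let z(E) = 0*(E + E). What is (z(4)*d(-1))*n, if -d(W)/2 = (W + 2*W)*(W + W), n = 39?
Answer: 0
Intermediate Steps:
z(E) = 0 (z(E) = 0*(2*E) = 0)
d(W) = -12*W**2 (d(W) = -2*(W + 2*W)*(W + W) = -2*3*W*2*W = -12*W**2)
(z(4)*d(-1))*n = (0*(-12*(-1)**2))*39 = (0*(-12*1))*39 = (0*(-12))*39 = 0*39 = 0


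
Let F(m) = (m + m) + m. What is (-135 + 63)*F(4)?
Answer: -864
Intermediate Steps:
F(m) = 3*m (F(m) = 2*m + m = 3*m)
(-135 + 63)*F(4) = (-135 + 63)*(3*4) = -72*12 = -864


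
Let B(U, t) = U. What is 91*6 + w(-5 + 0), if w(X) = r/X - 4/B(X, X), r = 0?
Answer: 2734/5 ≈ 546.80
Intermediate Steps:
w(X) = -4/X (w(X) = 0/X - 4/X = 0 - 4/X = -4/X)
91*6 + w(-5 + 0) = 91*6 - 4/(-5 + 0) = 546 - 4/(-5) = 546 - 4*(-⅕) = 546 + ⅘ = 2734/5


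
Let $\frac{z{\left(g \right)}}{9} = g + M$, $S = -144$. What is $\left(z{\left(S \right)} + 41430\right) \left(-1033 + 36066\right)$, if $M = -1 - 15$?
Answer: $1400969670$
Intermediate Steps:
$M = -16$ ($M = -1 - 15 = -16$)
$z{\left(g \right)} = -144 + 9 g$ ($z{\left(g \right)} = 9 \left(g - 16\right) = 9 \left(-16 + g\right) = -144 + 9 g$)
$\left(z{\left(S \right)} + 41430\right) \left(-1033 + 36066\right) = \left(\left(-144 + 9 \left(-144\right)\right) + 41430\right) \left(-1033 + 36066\right) = \left(\left(-144 - 1296\right) + 41430\right) 35033 = \left(-1440 + 41430\right) 35033 = 39990 \cdot 35033 = 1400969670$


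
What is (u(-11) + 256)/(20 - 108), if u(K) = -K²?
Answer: -135/88 ≈ -1.5341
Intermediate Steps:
(u(-11) + 256)/(20 - 108) = (-1*(-11)² + 256)/(20 - 108) = (-1*121 + 256)/(-88) = (-121 + 256)*(-1/88) = 135*(-1/88) = -135/88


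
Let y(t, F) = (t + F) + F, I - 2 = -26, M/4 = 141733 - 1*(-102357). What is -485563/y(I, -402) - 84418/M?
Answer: 14812949768/25263315 ≈ 586.34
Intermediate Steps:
M = 976360 (M = 4*(141733 - 1*(-102357)) = 4*(141733 + 102357) = 4*244090 = 976360)
I = -24 (I = 2 - 26 = -24)
y(t, F) = t + 2*F (y(t, F) = (F + t) + F = t + 2*F)
-485563/y(I, -402) - 84418/M = -485563/(-24 + 2*(-402)) - 84418/976360 = -485563/(-24 - 804) - 84418*1/976360 = -485563/(-828) - 42209/488180 = -485563*(-1/828) - 42209/488180 = 485563/828 - 42209/488180 = 14812949768/25263315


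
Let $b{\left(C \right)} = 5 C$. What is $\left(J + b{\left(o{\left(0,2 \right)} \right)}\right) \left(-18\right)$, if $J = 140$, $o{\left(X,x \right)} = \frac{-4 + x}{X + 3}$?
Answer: $-2460$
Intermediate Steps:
$o{\left(X,x \right)} = \frac{-4 + x}{3 + X}$
$\left(J + b{\left(o{\left(0,2 \right)} \right)}\right) \left(-18\right) = \left(140 + 5 \frac{-4 + 2}{3 + 0}\right) \left(-18\right) = \left(140 + 5 \cdot \frac{1}{3} \left(-2\right)\right) \left(-18\right) = \left(140 + 5 \left(- \frac{2}{3}\right)\right) \left(-18\right) = \left(140 - \frac{10}{3}\right) \left(-18\right) = \frac{410}{3} \left(-18\right) = -2460$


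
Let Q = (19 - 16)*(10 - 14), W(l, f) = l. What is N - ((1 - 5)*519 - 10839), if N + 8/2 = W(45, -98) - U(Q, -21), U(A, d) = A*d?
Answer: 12704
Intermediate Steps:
Q = -12 (Q = 3*(-4) = -12)
N = -211 (N = -4 + (45 - (-12)*(-21)) = -4 + (45 - 1*252) = -4 + (45 - 252) = -4 - 207 = -211)
N - ((1 - 5)*519 - 10839) = -211 - ((1 - 5)*519 - 10839) = -211 - (-4*519 - 10839) = -211 - (-2076 - 10839) = -211 - 1*(-12915) = -211 + 12915 = 12704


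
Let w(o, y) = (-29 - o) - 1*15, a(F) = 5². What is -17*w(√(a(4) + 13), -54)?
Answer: 748 + 17*√38 ≈ 852.79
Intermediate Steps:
a(F) = 25
w(o, y) = -44 - o (w(o, y) = (-29 - o) - 15 = -44 - o)
-17*w(√(a(4) + 13), -54) = -17*(-44 - √(25 + 13)) = -17*(-44 - √38) = 748 + 17*√38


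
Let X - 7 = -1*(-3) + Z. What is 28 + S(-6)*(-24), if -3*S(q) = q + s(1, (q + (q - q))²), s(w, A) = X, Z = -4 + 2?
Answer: 44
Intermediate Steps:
Z = -2
X = 8 (X = 7 + (-1*(-3) - 2) = 7 + (3 - 2) = 7 + 1 = 8)
s(w, A) = 8
S(q) = -8/3 - q/3 (S(q) = -(q + 8)/3 = -(8 + q)/3 = -8/3 - q/3)
28 + S(-6)*(-24) = 28 + (-8/3 - ⅓*(-6))*(-24) = 28 + (-8/3 + 2)*(-24) = 28 - ⅔*(-24) = 28 + 16 = 44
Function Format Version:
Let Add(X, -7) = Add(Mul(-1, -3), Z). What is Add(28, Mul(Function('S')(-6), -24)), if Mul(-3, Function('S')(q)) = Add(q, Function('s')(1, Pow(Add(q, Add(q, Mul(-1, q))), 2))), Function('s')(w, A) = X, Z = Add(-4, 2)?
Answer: 44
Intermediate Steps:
Z = -2
X = 8 (X = Add(7, Add(Mul(-1, -3), -2)) = Add(7, Add(3, -2)) = Add(7, 1) = 8)
Function('s')(w, A) = 8
Function('S')(q) = Add(Rational(-8, 3), Mul(Rational(-1, 3), q)) (Function('S')(q) = Mul(Rational(-1, 3), Add(q, 8)) = Mul(Rational(-1, 3), Add(8, q)) = Add(Rational(-8, 3), Mul(Rational(-1, 3), q)))
Add(28, Mul(Function('S')(-6), -24)) = Add(28, Mul(Add(Rational(-8, 3), Mul(Rational(-1, 3), -6)), -24)) = Add(28, Mul(Add(Rational(-8, 3), 2), -24)) = Add(28, Mul(Rational(-2, 3), -24)) = Add(28, 16) = 44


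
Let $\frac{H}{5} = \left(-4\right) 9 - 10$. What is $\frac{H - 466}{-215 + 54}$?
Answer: $\frac{696}{161} \approx 4.323$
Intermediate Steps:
$H = -230$ ($H = 5 \left(\left(-4\right) 9 - 10\right) = 5 \left(-36 - 10\right) = 5 \left(-46\right) = -230$)
$\frac{H - 466}{-215 + 54} = \frac{-230 - 466}{-215 + 54} = - \frac{696}{-161} = \left(-696\right) \left(- \frac{1}{161}\right) = \frac{696}{161}$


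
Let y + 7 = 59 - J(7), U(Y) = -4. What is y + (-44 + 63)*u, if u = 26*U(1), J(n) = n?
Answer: -1931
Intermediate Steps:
y = 45 (y = -7 + (59 - 1*7) = -7 + (59 - 7) = -7 + 52 = 45)
u = -104 (u = 26*(-4) = -104)
y + (-44 + 63)*u = 45 + (-44 + 63)*(-104) = 45 + 19*(-104) = 45 - 1976 = -1931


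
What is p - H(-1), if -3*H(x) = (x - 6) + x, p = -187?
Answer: -569/3 ≈ -189.67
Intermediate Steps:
H(x) = 2 - 2*x/3 (H(x) = -((x - 6) + x)/3 = -((-6 + x) + x)/3 = -(-6 + 2*x)/3 = 2 - 2*x/3)
p - H(-1) = -187 - (2 - ⅔*(-1)) = -187 - (2 + ⅔) = -187 - 1*8/3 = -187 - 8/3 = -569/3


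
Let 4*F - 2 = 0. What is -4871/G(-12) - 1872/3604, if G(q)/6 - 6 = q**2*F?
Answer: -4607795/421668 ≈ -10.928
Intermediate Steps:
F = 1/2 (F = 1/2 + (1/4)*0 = 1/2 + 0 = 1/2 ≈ 0.50000)
G(q) = 36 + 3*q**2 (G(q) = 36 + 6*(q**2*(1/2)) = 36 + 6*(q**2/2) = 36 + 3*q**2)
-4871/G(-12) - 1872/3604 = -4871/(36 + 3*(-12)**2) - 1872/3604 = -4871/(36 + 3*144) - 1872*1/3604 = -4871/(36 + 432) - 468/901 = -4871/468 - 468/901 = -4607795/421668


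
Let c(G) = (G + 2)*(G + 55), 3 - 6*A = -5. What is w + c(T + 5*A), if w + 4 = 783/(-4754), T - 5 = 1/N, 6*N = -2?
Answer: 28878257/42786 ≈ 674.95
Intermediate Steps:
A = 4/3 (A = ½ - ⅙*(-5) = ½ + ⅚ = 4/3 ≈ 1.3333)
N = -⅓ (N = (⅙)*(-2) = -⅓ ≈ -0.33333)
T = 2 (T = 5 + 1/(-⅓) = 5 + 1*(-3) = 5 - 3 = 2)
c(G) = (2 + G)*(55 + G)
w = -19799/4754 (w = -4 + 783/(-4754) = -4 + 783*(-1/4754) = -4 - 783/4754 = -19799/4754 ≈ -4.1647)
w + c(T + 5*A) = -19799/4754 + (110 + (2 + 5*(4/3))² + 57*(2 + 5*(4/3))) = -19799/4754 + (110 + (2 + 20/3)² + 57*(2 + 20/3)) = -19799/4754 + (110 + (26/3)² + 57*(26/3)) = -19799/4754 + (110 + 676/9 + 494) = -19799/4754 + 6112/9 = 28878257/42786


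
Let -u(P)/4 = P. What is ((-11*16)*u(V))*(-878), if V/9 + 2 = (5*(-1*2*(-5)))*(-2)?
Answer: 567426816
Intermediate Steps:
V = -918 (V = -18 + 9*((5*(-1*2*(-5)))*(-2)) = -18 + 9*((5*(-2*(-5)))*(-2)) = -18 + 9*((5*10)*(-2)) = -18 + 9*(50*(-2)) = -18 + 9*(-100) = -18 - 900 = -918)
u(P) = -4*P
((-11*16)*u(V))*(-878) = ((-11*16)*(-4*(-918)))*(-878) = -176*3672*(-878) = -646272*(-878) = 567426816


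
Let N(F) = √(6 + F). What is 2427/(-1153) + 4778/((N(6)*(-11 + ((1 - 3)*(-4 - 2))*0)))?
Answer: -2427/1153 - 2389*√3/33 ≈ -127.49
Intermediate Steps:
2427/(-1153) + 4778/((N(6)*(-11 + ((1 - 3)*(-4 - 2))*0))) = 2427/(-1153) + 4778/((√(6 + 6)*(-11 + ((1 - 3)*(-4 - 2))*0))) = 2427*(-1/1153) + 4778/((√12*(-11 - 2*(-6)*0))) = -2427/1153 + 4778/(((2*√3)*(-11 + 12*0))) = -2427/1153 + 4778/(((2*√3)*(-11 + 0))) = -2427/1153 + 4778/(((2*√3)*(-11))) = -2427/1153 + 4778/((-22*√3)) = -2427/1153 + 4778*(-√3/66) = -2427/1153 - 2389*√3/33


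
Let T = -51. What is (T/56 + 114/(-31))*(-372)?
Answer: 23895/14 ≈ 1706.8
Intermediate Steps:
(T/56 + 114/(-31))*(-372) = (-51/56 + 114/(-31))*(-372) = (-51*1/56 + 114*(-1/31))*(-372) = (-51/56 - 114/31)*(-372) = -7965/1736*(-372) = 23895/14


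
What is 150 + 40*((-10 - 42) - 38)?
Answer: -3450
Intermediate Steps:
150 + 40*((-10 - 42) - 38) = 150 + 40*(-52 - 38) = 150 + 40*(-90) = 150 - 3600 = -3450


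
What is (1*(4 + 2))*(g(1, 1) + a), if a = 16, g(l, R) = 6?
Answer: 132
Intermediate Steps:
(1*(4 + 2))*(g(1, 1) + a) = (1*(4 + 2))*(6 + 16) = (1*6)*22 = 6*22 = 132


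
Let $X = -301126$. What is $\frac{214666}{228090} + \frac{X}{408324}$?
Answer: $\frac{75275597}{369581830} \approx 0.20368$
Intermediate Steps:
$\frac{214666}{228090} + \frac{X}{408324} = \frac{214666}{228090} - \frac{301126}{408324} = 214666 \cdot \frac{1}{228090} - \frac{21509}{29166} = \frac{107333}{114045} - \frac{21509}{29166} = \frac{75275597}{369581830}$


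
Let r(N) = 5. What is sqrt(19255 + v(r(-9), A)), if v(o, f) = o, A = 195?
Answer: 6*sqrt(535) ≈ 138.78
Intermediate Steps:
sqrt(19255 + v(r(-9), A)) = sqrt(19255 + 5) = sqrt(19260) = 6*sqrt(535)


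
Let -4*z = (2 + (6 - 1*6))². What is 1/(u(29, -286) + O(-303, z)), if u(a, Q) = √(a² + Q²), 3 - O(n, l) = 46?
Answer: 43/80788 + √82637/80788 ≈ 0.0040905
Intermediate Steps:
z = -1 (z = -(2 + (6 - 1*6))²/4 = -(2 + (6 - 6))²/4 = -(2 + 0)²/4 = -¼*2² = -¼*4 = -1)
O(n, l) = -43 (O(n, l) = 3 - 1*46 = 3 - 46 = -43)
u(a, Q) = √(Q² + a²)
1/(u(29, -286) + O(-303, z)) = 1/(√((-286)² + 29²) - 43) = 1/(√(81796 + 841) - 43) = 1/(√82637 - 43) = 1/(-43 + √82637)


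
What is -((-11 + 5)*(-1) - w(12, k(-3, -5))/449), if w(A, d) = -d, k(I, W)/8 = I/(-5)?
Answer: -13494/2245 ≈ -6.0107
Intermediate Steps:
k(I, W) = -8*I/5 (k(I, W) = 8*(I/(-5)) = 8*(I*(-⅕)) = 8*(-I/5) = -8*I/5)
-((-11 + 5)*(-1) - w(12, k(-3, -5))/449) = -((-11 + 5)*(-1) - (-(-8)*(-3)/5)/449) = -(-6*(-1) - (-1*24/5)/449) = -(6 - (-24)/(5*449)) = -(6 - 1*(-24/2245)) = -(6 + 24/2245) = -1*13494/2245 = -13494/2245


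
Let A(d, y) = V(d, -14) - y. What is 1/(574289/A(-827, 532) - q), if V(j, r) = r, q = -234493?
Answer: 546/127458889 ≈ 4.2837e-6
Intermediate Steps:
A(d, y) = -14 - y
1/(574289/A(-827, 532) - q) = 1/(574289/(-14 - 1*532) - 1*(-234493)) = 1/(574289/(-14 - 532) + 234493) = 1/(574289/(-546) + 234493) = 1/(574289*(-1/546) + 234493) = 1/(-574289/546 + 234493) = 1/(127458889/546) = 546/127458889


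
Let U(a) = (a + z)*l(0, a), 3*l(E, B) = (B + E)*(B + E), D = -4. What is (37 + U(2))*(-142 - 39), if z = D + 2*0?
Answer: -18643/3 ≈ -6214.3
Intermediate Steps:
z = -4 (z = -4 + 2*0 = -4 + 0 = -4)
l(E, B) = (B + E)²/3 (l(E, B) = ((B + E)*(B + E))/3 = (B + E)²/3)
U(a) = a²*(-4 + a)/3 (U(a) = (a - 4)*((a + 0)²/3) = (-4 + a)*(a²/3) = a²*(-4 + a)/3)
(37 + U(2))*(-142 - 39) = (37 + (⅓)*2²*(-4 + 2))*(-142 - 39) = (37 + (⅓)*4*(-2))*(-181) = (37 - 8/3)*(-181) = (103/3)*(-181) = -18643/3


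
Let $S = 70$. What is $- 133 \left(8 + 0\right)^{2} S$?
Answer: $-595840$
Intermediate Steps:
$- 133 \left(8 + 0\right)^{2} S = - 133 \left(8 + 0\right)^{2} \cdot 70 = - 133 \cdot 8^{2} \cdot 70 = \left(-133\right) 64 \cdot 70 = \left(-8512\right) 70 = -595840$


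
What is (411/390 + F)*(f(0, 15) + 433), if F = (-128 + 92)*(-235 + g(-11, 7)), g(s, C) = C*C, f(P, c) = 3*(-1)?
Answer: 37436531/13 ≈ 2.8797e+6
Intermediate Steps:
f(P, c) = -3
g(s, C) = C²
F = 6696 (F = (-128 + 92)*(-235 + 7²) = -36*(-235 + 49) = -36*(-186) = 6696)
(411/390 + F)*(f(0, 15) + 433) = (411/390 + 6696)*(-3 + 433) = (411*(1/390) + 6696)*430 = (137/130 + 6696)*430 = (870617/130)*430 = 37436531/13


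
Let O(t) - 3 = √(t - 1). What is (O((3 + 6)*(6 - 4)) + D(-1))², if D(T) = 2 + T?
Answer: (4 + √17)² ≈ 65.985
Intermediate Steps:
O(t) = 3 + √(-1 + t) (O(t) = 3 + √(t - 1) = 3 + √(-1 + t))
(O((3 + 6)*(6 - 4)) + D(-1))² = ((3 + √(-1 + (3 + 6)*(6 - 4))) + (2 - 1))² = ((3 + √(-1 + 9*2)) + 1)² = ((3 + √(-1 + 18)) + 1)² = ((3 + √17) + 1)² = (4 + √17)²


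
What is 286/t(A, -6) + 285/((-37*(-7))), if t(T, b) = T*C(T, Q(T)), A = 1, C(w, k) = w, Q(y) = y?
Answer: 74359/259 ≈ 287.10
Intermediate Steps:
t(T, b) = T² (t(T, b) = T*T = T²)
286/t(A, -6) + 285/((-37*(-7))) = 286/(1²) + 285/((-37*(-7))) = 286/1 + 285/259 = 286*1 + 285*(1/259) = 286 + 285/259 = 74359/259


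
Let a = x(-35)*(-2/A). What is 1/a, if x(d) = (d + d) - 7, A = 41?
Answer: 41/154 ≈ 0.26623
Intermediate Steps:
x(d) = -7 + 2*d (x(d) = 2*d - 7 = -7 + 2*d)
a = 154/41 (a = (-7 + 2*(-35))*(-2/41) = (-7 - 70)*(-2*1/41) = -77*(-2/41) = 154/41 ≈ 3.7561)
1/a = 1/(154/41) = 41/154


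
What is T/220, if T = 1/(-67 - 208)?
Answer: -1/60500 ≈ -1.6529e-5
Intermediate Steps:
T = -1/275 (T = 1/(-275) = -1/275 ≈ -0.0036364)
T/220 = -1/275/220 = -1/275*1/220 = -1/60500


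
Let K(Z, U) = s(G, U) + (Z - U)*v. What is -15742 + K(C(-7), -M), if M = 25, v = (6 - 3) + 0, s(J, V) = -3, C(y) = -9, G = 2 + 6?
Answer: -15697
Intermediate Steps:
G = 8
v = 3 (v = 3 + 0 = 3)
K(Z, U) = -3 - 3*U + 3*Z (K(Z, U) = -3 + (Z - U)*3 = -3 + (-3*U + 3*Z) = -3 - 3*U + 3*Z)
-15742 + K(C(-7), -M) = -15742 + (-3 - (-3)*25 + 3*(-9)) = -15742 + (-3 - 3*(-25) - 27) = -15742 + (-3 + 75 - 27) = -15742 + 45 = -15697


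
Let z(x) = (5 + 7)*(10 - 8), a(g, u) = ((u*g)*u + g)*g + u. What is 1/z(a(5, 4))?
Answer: 1/24 ≈ 0.041667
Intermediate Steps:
a(g, u) = u + g*(g + g*u²) (a(g, u) = ((g*u)*u + g)*g + u = (g*u² + g)*g + u = (g + g*u²)*g + u = g*(g + g*u²) + u = u + g*(g + g*u²))
z(x) = 24 (z(x) = 12*2 = 24)
1/z(a(5, 4)) = 1/24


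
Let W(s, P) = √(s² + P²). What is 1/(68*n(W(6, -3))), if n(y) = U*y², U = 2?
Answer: 1/6120 ≈ 0.00016340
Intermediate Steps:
W(s, P) = √(P² + s²)
n(y) = 2*y²
1/(68*n(W(6, -3))) = 1/(68*(2*(√((-3)² + 6²))²)) = 1/(68*(2*(√(9 + 36))²)) = 1/(68*(2*(√45)²)) = 1/(68*(2*(3*√5)²)) = 1/(68*(2*45)) = 1/(68*90) = 1/6120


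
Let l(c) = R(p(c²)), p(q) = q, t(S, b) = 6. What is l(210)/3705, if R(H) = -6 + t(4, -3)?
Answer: 0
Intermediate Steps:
R(H) = 0 (R(H) = -6 + 6 = 0)
l(c) = 0
l(210)/3705 = 0/3705 = 0*(1/3705) = 0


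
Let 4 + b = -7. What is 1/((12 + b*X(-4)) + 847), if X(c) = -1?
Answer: 1/870 ≈ 0.0011494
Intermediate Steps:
b = -11 (b = -4 - 7 = -11)
1/((12 + b*X(-4)) + 847) = 1/((12 - 11*(-1)) + 847) = 1/((12 + 11) + 847) = 1/(23 + 847) = 1/870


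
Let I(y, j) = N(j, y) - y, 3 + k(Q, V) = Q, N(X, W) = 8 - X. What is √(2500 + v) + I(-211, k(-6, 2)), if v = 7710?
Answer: 228 + √10210 ≈ 329.04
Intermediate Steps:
k(Q, V) = -3 + Q
I(y, j) = 8 - j - y (I(y, j) = (8 - j) - y = 8 - j - y)
√(2500 + v) + I(-211, k(-6, 2)) = √(2500 + 7710) + (8 - (-3 - 6) - 1*(-211)) = √10210 + (8 - 1*(-9) + 211) = √10210 + (8 + 9 + 211) = √10210 + 228 = 228 + √10210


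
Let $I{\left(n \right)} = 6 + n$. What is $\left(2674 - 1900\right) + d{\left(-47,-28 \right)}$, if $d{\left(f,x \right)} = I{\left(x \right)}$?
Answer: $752$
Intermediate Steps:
$d{\left(f,x \right)} = 6 + x$
$\left(2674 - 1900\right) + d{\left(-47,-28 \right)} = \left(2674 - 1900\right) + \left(6 - 28\right) = 774 - 22 = 752$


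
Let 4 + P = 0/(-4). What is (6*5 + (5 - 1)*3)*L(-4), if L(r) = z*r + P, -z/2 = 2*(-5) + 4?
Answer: -2184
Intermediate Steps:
P = -4 (P = -4 + 0/(-4) = -4 + 0*(-¼) = -4 + 0 = -4)
z = 12 (z = -2*(2*(-5) + 4) = -2*(-10 + 4) = -2*(-6) = 12)
L(r) = -4 + 12*r (L(r) = 12*r - 4 = -4 + 12*r)
(6*5 + (5 - 1)*3)*L(-4) = (6*5 + (5 - 1)*3)*(-4 + 12*(-4)) = (30 + 4*3)*(-4 - 48) = (30 + 12)*(-52) = 42*(-52) = -2184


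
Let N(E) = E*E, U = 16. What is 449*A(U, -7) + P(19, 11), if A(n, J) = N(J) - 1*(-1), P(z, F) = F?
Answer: 22461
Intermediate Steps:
N(E) = E²
A(n, J) = 1 + J² (A(n, J) = J² - 1*(-1) = J² + 1 = 1 + J²)
449*A(U, -7) + P(19, 11) = 449*(1 + (-7)²) + 11 = 449*(1 + 49) + 11 = 449*50 + 11 = 22450 + 11 = 22461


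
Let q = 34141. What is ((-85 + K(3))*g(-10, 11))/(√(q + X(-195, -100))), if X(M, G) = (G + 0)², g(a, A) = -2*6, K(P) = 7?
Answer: 936*√44141/44141 ≈ 4.4551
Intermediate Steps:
g(a, A) = -12
X(M, G) = G²
((-85 + K(3))*g(-10, 11))/(√(q + X(-195, -100))) = ((-85 + 7)*(-12))/(√(34141 + (-100)²)) = (-78*(-12))/(√(34141 + 10000)) = 936/(√44141) = 936*(√44141/44141) = 936*√44141/44141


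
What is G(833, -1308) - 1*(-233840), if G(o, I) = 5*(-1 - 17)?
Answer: 233750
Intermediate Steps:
G(o, I) = -90 (G(o, I) = 5*(-18) = -90)
G(833, -1308) - 1*(-233840) = -90 - 1*(-233840) = -90 + 233840 = 233750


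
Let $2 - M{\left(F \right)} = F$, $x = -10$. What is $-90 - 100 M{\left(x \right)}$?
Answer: $-1290$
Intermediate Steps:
$M{\left(F \right)} = 2 - F$
$-90 - 100 M{\left(x \right)} = -90 - 100 \left(2 - -10\right) = -90 - 100 \left(2 + 10\right) = -90 - 1200 = -1290$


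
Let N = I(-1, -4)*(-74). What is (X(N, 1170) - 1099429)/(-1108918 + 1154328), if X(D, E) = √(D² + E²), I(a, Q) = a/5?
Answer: -1099429/45410 + √8556994/113525 ≈ -24.185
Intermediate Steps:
I(a, Q) = a/5 (I(a, Q) = a*(⅕) = a/5)
N = 74/5 (N = ((⅕)*(-1))*(-74) = -⅕*(-74) = 74/5 ≈ 14.800)
(X(N, 1170) - 1099429)/(-1108918 + 1154328) = (√((74/5)² + 1170²) - 1099429)/(-1108918 + 1154328) = (√(5476/25 + 1368900) - 1099429)/45410 = (√(34227976/25) - 1099429)*(1/45410) = (2*√8556994/5 - 1099429)*(1/45410) = (-1099429 + 2*√8556994/5)*(1/45410) = -1099429/45410 + √8556994/113525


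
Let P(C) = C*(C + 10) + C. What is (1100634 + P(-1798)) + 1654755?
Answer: 5968415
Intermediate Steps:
P(C) = C + C*(10 + C) (P(C) = C*(10 + C) + C = C + C*(10 + C))
(1100634 + P(-1798)) + 1654755 = (1100634 - 1798*(11 - 1798)) + 1654755 = (1100634 - 1798*(-1787)) + 1654755 = (1100634 + 3213026) + 1654755 = 4313660 + 1654755 = 5968415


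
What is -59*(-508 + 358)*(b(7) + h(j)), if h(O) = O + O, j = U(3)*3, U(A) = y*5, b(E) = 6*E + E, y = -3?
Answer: -362850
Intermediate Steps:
b(E) = 7*E
U(A) = -15 (U(A) = -3*5 = -15)
j = -45 (j = -15*3 = -45)
h(O) = 2*O
-59*(-508 + 358)*(b(7) + h(j)) = -59*(-508 + 358)*(7*7 + 2*(-45)) = -(-8850)*(49 - 90) = -(-8850)*(-41) = -59*6150 = -362850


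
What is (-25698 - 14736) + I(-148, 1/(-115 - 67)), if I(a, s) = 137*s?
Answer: -7359125/182 ≈ -40435.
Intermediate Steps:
(-25698 - 14736) + I(-148, 1/(-115 - 67)) = (-25698 - 14736) + 137/(-115 - 67) = -40434 + 137/(-182) = -40434 + 137*(-1/182) = -40434 - 137/182 = -7359125/182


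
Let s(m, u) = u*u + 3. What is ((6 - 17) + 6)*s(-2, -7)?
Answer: -260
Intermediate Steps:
s(m, u) = 3 + u² (s(m, u) = u² + 3 = 3 + u²)
((6 - 17) + 6)*s(-2, -7) = ((6 - 17) + 6)*(3 + (-7)²) = (-11 + 6)*(3 + 49) = -5*52 = -260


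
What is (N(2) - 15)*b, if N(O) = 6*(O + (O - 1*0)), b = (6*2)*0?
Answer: 0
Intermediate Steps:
b = 0 (b = 12*0 = 0)
N(O) = 12*O (N(O) = 6*(O + (O + 0)) = 6*(O + O) = 6*(2*O) = 12*O)
(N(2) - 15)*b = (12*2 - 15)*0 = (24 - 15)*0 = 9*0 = 0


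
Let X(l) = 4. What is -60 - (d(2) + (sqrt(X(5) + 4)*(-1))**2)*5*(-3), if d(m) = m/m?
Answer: 75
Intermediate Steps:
d(m) = 1
-60 - (d(2) + (sqrt(X(5) + 4)*(-1))**2)*5*(-3) = -60 - (1 + (sqrt(4 + 4)*(-1))**2)*5*(-3) = -60 - (1 + (sqrt(8)*(-1))**2)*(-15) = -60 - (1 + ((2*sqrt(2))*(-1))**2)*(-15) = -60 - (1 + (-2*sqrt(2))**2)*(-15) = -60 - (1 + 8)*(-15) = -60 - 9*(-15) = -60 - 1*(-135) = -60 + 135 = 75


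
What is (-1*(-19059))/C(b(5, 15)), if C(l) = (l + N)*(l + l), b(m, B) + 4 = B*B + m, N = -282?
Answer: -19059/25312 ≈ -0.75296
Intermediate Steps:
b(m, B) = -4 + m + B**2 (b(m, B) = -4 + (B*B + m) = -4 + (B**2 + m) = -4 + (m + B**2) = -4 + m + B**2)
C(l) = 2*l*(-282 + l) (C(l) = (l - 282)*(l + l) = (-282 + l)*(2*l) = 2*l*(-282 + l))
(-1*(-19059))/C(b(5, 15)) = (-1*(-19059))/((2*(-4 + 5 + 15**2)*(-282 + (-4 + 5 + 15**2)))) = 19059/((2*(-4 + 5 + 225)*(-282 + (-4 + 5 + 225)))) = 19059/((2*226*(-282 + 226))) = 19059/((2*226*(-56))) = 19059/(-25312) = 19059*(-1/25312) = -19059/25312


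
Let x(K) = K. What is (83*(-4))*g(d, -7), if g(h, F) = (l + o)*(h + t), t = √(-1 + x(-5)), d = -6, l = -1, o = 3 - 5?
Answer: -5976 + 996*I*√6 ≈ -5976.0 + 2439.7*I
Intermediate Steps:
o = -2
t = I*√6 (t = √(-1 - 5) = √(-6) = I*√6 ≈ 2.4495*I)
g(h, F) = -3*h - 3*I*√6 (g(h, F) = (-1 - 2)*(h + I*√6) = -3*(h + I*√6) = -3*h - 3*I*√6)
(83*(-4))*g(d, -7) = (83*(-4))*(-3*(-6) - 3*I*√6) = -332*(18 - 3*I*√6) = -5976 + 996*I*√6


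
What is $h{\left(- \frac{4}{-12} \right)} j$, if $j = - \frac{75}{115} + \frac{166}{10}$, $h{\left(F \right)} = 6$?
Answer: $\frac{11004}{115} \approx 95.687$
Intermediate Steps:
$j = \frac{1834}{115}$ ($j = \left(-75\right) \frac{1}{115} + 166 \cdot \frac{1}{10} = - \frac{15}{23} + \frac{83}{5} = \frac{1834}{115} \approx 15.948$)
$h{\left(- \frac{4}{-12} \right)} j = 6 \cdot \frac{1834}{115} = \frac{11004}{115}$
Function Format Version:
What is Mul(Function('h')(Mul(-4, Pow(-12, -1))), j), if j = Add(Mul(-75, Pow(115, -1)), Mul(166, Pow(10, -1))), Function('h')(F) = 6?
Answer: Rational(11004, 115) ≈ 95.687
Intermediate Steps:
j = Rational(1834, 115) (j = Add(Mul(-75, Rational(1, 115)), Mul(166, Rational(1, 10))) = Add(Rational(-15, 23), Rational(83, 5)) = Rational(1834, 115) ≈ 15.948)
Mul(Function('h')(Mul(-4, Pow(-12, -1))), j) = Mul(6, Rational(1834, 115)) = Rational(11004, 115)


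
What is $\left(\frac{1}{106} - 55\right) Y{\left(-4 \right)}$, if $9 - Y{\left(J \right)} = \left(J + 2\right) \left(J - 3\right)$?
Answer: $\frac{29145}{106} \approx 274.95$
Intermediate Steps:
$Y{\left(J \right)} = 9 - \left(-3 + J\right) \left(2 + J\right)$ ($Y{\left(J \right)} = 9 - \left(J + 2\right) \left(J - 3\right) = 9 - \left(2 + J\right) \left(-3 + J\right) = 9 - \left(-3 + J\right) \left(2 + J\right)$)
$\left(\frac{1}{106} - 55\right) Y{\left(-4 \right)} = \left(\frac{1}{106} - 55\right) \left(15 - 4 - \left(-4\right)^{2}\right) = \left(\frac{1}{106} - 55\right) \left(15 - 4 - 16\right) = - \frac{5829 \left(15 - 4 - 16\right)}{106} = \left(- \frac{5829}{106}\right) \left(-5\right) = \frac{29145}{106}$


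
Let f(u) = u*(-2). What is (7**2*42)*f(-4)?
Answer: 16464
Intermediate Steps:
f(u) = -2*u
(7**2*42)*f(-4) = (7**2*42)*(-2*(-4)) = (49*42)*8 = 2058*8 = 16464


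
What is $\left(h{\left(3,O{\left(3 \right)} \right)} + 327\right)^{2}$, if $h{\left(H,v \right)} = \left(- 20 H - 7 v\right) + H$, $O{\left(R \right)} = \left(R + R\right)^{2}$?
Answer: $324$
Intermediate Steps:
$O{\left(R \right)} = 4 R^{2}$ ($O{\left(R \right)} = \left(2 R\right)^{2} = 4 R^{2}$)
$h{\left(H,v \right)} = - 19 H - 7 v$
$\left(h{\left(3,O{\left(3 \right)} \right)} + 327\right)^{2} = \left(\left(\left(-19\right) 3 - 7 \cdot 4 \cdot 3^{2}\right) + 327\right)^{2} = \left(\left(-57 - 7 \cdot 4 \cdot 9\right) + 327\right)^{2} = \left(\left(-57 - 252\right) + 327\right)^{2} = \left(-309 + 327\right)^{2} = 18^{2} = 324$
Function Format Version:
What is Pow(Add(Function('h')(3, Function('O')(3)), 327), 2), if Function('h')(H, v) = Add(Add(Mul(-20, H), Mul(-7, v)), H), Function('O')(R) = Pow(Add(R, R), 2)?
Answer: 324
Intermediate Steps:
Function('O')(R) = Mul(4, Pow(R, 2)) (Function('O')(R) = Pow(Mul(2, R), 2) = Mul(4, Pow(R, 2)))
Function('h')(H, v) = Add(Mul(-19, H), Mul(-7, v))
Pow(Add(Function('h')(3, Function('O')(3)), 327), 2) = Pow(Add(Add(Mul(-19, 3), Mul(-7, Mul(4, Pow(3, 2)))), 327), 2) = Pow(Add(Add(-57, Mul(-7, Mul(4, 9))), 327), 2) = Pow(Add(Add(-57, Mul(-7, 36)), 327), 2) = Pow(Add(Add(-57, -252), 327), 2) = Pow(Add(-309, 327), 2) = Pow(18, 2) = 324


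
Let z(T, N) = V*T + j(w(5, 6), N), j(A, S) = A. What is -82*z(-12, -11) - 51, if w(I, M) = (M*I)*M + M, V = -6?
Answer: -21207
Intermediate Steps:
w(I, M) = M + I*M² (w(I, M) = (I*M)*M + M = I*M² + M = M + I*M²)
z(T, N) = 186 - 6*T (z(T, N) = -6*T + 6*(1 + 5*6) = -6*T + 6*(1 + 30) = -6*T + 6*31 = -6*T + 186 = 186 - 6*T)
-82*z(-12, -11) - 51 = -82*(186 - 6*(-12)) - 51 = -82*(186 + 72) - 51 = -82*258 - 51 = -21156 - 51 = -21207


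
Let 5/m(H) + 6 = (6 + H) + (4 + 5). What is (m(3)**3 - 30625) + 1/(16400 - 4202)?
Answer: -107586105587/3513024 ≈ -30625.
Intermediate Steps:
m(H) = 5/(9 + H) (m(H) = 5/(-6 + ((6 + H) + (4 + 5))) = 5/(-6 + ((6 + H) + 9)) = 5/(-6 + (15 + H)) = 5/(9 + H))
(m(3)**3 - 30625) + 1/(16400 - 4202) = ((5/(9 + 3))**3 - 30625) + 1/(16400 - 4202) = ((5/12)**3 - 30625) + 1/12198 = (125/1728 - 30625) + 1/12198 = -52919875/1728 + 1/12198 = -107586105587/3513024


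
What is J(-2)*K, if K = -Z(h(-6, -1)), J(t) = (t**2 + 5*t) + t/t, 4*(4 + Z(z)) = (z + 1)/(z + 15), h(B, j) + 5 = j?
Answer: -745/36 ≈ -20.694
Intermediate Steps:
h(B, j) = -5 + j
Z(z) = -4 + (1 + z)/(4*(15 + z)) (Z(z) = -4 + ((z + 1)/(z + 15))/4 = -4 + ((1 + z)/(15 + z))/4 = -4 + (1 + z)/(4*(15 + z)))
J(t) = 1 + t**2 + 5*t (J(t) = (t**2 + 5*t) + 1 = 1 + t**2 + 5*t)
K = 149/36 (K = -(-239 - 15*(-5 - 1))/(4*(15 + (-5 - 1))) = -(-239 - 15*(-6))/(4*(15 - 6)) = -(-239 + 90)/(4*9) = -(-149)/(4*9) = -1*(-149/36) = 149/36 ≈ 4.1389)
J(-2)*K = (1 + (-2)**2 + 5*(-2))*(149/36) = (1 + 4 - 10)*(149/36) = -5*149/36 = -745/36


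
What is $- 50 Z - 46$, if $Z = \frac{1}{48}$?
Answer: $- \frac{1129}{24} \approx -47.042$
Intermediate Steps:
$Z = \frac{1}{48} \approx 0.020833$
$- 50 Z - 46 = \left(-50\right) \frac{1}{48} - 46 = - \frac{25}{24} + \left(-67 + 21\right) = - \frac{25}{24} - 46 = - \frac{1129}{24}$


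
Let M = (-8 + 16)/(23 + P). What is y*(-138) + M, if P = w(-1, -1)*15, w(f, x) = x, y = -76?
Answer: 10489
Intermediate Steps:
P = -15 (P = -1*15 = -15)
M = 1 (M = (-8 + 16)/(23 - 15) = 8/8 = 8*(⅛) = 1)
y*(-138) + M = -76*(-138) + 1 = 10488 + 1 = 10489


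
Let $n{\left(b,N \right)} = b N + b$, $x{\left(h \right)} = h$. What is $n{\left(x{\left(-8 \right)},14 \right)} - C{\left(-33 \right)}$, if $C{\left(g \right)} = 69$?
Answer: $-189$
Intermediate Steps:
$n{\left(b,N \right)} = b + N b$ ($n{\left(b,N \right)} = N b + b = b + N b$)
$n{\left(x{\left(-8 \right)},14 \right)} - C{\left(-33 \right)} = - 8 \left(1 + 14\right) - 69 = \left(-8\right) 15 - 69 = -120 - 69 = -189$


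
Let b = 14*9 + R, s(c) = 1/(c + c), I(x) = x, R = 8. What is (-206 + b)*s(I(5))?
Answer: -36/5 ≈ -7.2000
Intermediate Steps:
s(c) = 1/(2*c)
b = 134 (b = 14*9 + 8 = 126 + 8 = 134)
(-206 + b)*s(I(5)) = (-206 + 134)*((1/2)/5) = -36/5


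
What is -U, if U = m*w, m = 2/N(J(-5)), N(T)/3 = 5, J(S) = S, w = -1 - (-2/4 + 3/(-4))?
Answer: -1/30 ≈ -0.033333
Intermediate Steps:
w = ¼ (w = -1 - (-2*¼ + 3*(-¼)) = -1 - (-½ - ¾) = -1 - 1*(-5/4) = -1 + 5/4 = ¼ ≈ 0.25000)
N(T) = 15 (N(T) = 3*5 = 15)
m = 2/15 ≈ 0.13333
U = 1/30 (U = (2/15)*(¼) = 1/30 ≈ 0.033333)
-U = -1*1/30 = -1/30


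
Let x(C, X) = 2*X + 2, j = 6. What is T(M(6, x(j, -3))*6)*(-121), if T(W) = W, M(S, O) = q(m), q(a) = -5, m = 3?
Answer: 3630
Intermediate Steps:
x(C, X) = 2 + 2*X
M(S, O) = -5
T(M(6, x(j, -3))*6)*(-121) = -5*6*(-121) = -30*(-121) = 3630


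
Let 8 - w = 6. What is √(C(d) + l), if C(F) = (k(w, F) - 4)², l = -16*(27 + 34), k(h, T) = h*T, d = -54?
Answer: 4*√723 ≈ 107.55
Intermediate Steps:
w = 2 (w = 8 - 1*6 = 8 - 6 = 2)
k(h, T) = T*h
l = -976 (l = -16*61 = -976)
C(F) = (-4 + 2*F)² (C(F) = (F*2 - 4)² = (2*F - 4)² = (-4 + 2*F)²)
√(C(d) + l) = √(4*(-2 - 54)² - 976) = √(4*(-56)² - 976) = √(4*3136 - 976) = √(12544 - 976) = √11568 = 4*√723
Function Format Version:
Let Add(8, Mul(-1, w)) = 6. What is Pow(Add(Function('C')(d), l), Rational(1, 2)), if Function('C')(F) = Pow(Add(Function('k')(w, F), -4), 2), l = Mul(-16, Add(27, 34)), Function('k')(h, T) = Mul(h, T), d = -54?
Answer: Mul(4, Pow(723, Rational(1, 2))) ≈ 107.55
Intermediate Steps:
w = 2 (w = Add(8, Mul(-1, 6)) = Add(8, -6) = 2)
Function('k')(h, T) = Mul(T, h)
l = -976 (l = Mul(-16, 61) = -976)
Function('C')(F) = Pow(Add(-4, Mul(2, F)), 2) (Function('C')(F) = Pow(Add(Mul(F, 2), -4), 2) = Pow(Add(Mul(2, F), -4), 2) = Pow(Add(-4, Mul(2, F)), 2))
Pow(Add(Function('C')(d), l), Rational(1, 2)) = Pow(Add(Mul(4, Pow(Add(-2, -54), 2)), -976), Rational(1, 2)) = Pow(Add(Mul(4, Pow(-56, 2)), -976), Rational(1, 2)) = Pow(Add(Mul(4, 3136), -976), Rational(1, 2)) = Pow(Add(12544, -976), Rational(1, 2)) = Pow(11568, Rational(1, 2)) = Mul(4, Pow(723, Rational(1, 2)))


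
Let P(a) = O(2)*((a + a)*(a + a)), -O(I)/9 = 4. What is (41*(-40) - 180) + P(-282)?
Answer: -11453276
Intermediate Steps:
O(I) = -36 (O(I) = -9*4 = -36)
P(a) = -144*a² (P(a) = -36*(a + a)*(a + a) = -36*2*a*2*a = -144*a²)
(41*(-40) - 180) + P(-282) = (41*(-40) - 180) - 144*(-282)² = (-1640 - 180) - 144*79524 = -1820 - 11451456 = -11453276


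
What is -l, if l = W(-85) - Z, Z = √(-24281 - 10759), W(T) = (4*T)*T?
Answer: -28900 + 4*I*√2190 ≈ -28900.0 + 187.19*I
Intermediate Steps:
W(T) = 4*T²
Z = 4*I*√2190 (Z = √(-35040) = 4*I*√2190 ≈ 187.19*I)
l = 28900 - 4*I*√2190 (l = 4*(-85)² - 4*I*√2190 = 4*7225 - 4*I*√2190 = 28900 - 4*I*√2190 ≈ 28900.0 - 187.19*I)
-l = -(28900 - 4*I*√2190) = -28900 + 4*I*√2190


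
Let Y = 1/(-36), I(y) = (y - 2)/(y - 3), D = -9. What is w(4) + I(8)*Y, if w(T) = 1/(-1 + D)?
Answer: -2/15 ≈ -0.13333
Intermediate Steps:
I(y) = (-2 + y)/(-3 + y)
w(T) = -⅒ (w(T) = 1/(-1 - 9) = 1/(-10) = -⅒)
Y = -1/36 ≈ -0.027778
w(4) + I(8)*Y = -⅒ + ((-2 + 8)/(-3 + 8))*(-1/36) = -⅒ + (6/5)*(-1/36) = -⅒ - 1/30 = -2/15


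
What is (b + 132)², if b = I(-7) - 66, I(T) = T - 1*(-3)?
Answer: 3844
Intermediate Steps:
I(T) = 3 + T (I(T) = T + 3 = 3 + T)
b = -70 (b = (3 - 7) - 66 = -4 - 66 = -70)
(b + 132)² = (-70 + 132)² = 62² = 3844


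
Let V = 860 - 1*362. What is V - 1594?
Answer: -1096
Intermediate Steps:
V = 498 (V = 860 - 362 = 498)
V - 1594 = 498 - 1594 = -1096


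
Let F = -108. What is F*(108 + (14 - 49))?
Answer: -7884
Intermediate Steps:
F*(108 + (14 - 49)) = -108*(108 + (14 - 49)) = -108*(108 - 35) = -108*73 = -7884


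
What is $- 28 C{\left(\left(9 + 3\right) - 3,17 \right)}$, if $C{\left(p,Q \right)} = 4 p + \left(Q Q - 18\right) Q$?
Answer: $-130004$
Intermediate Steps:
$C{\left(p,Q \right)} = 4 p + Q \left(-18 + Q^{2}\right)$ ($C{\left(p,Q \right)} = 4 p + \left(Q^{2} - 18\right) Q = 4 p + \left(-18 + Q^{2}\right) Q = 4 p + Q \left(-18 + Q^{2}\right)$)
$- 28 C{\left(\left(9 + 3\right) - 3,17 \right)} = - 28 \left(17^{3} - 306 + 4 \left(\left(9 + 3\right) - 3\right)\right) = - 28 \left(4913 - 306 + 4 \left(12 - 3\right)\right) = - 28 \left(4913 - 306 + 4 \cdot 9\right) = - 28 \left(4913 - 306 + 36\right) = \left(-28\right) 4643 = -130004$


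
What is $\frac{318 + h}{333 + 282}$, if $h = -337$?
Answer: $- \frac{19}{615} \approx -0.030894$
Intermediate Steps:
$\frac{318 + h}{333 + 282} = \frac{318 - 337}{333 + 282} = - \frac{19}{615}$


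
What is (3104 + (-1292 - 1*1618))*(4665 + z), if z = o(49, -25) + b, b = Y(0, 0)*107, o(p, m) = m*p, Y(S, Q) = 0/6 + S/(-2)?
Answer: 667360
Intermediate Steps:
Y(S, Q) = -S/2 (Y(S, Q) = 0*(⅙) + S*(-½) = 0 - S/2 = -S/2)
b = 0 (b = -½*0*107 = 0*107 = 0)
z = -1225 (z = -25*49 + 0 = -1225 + 0 = -1225)
(3104 + (-1292 - 1*1618))*(4665 + z) = (3104 + (-1292 - 1*1618))*(4665 - 1225) = (3104 + (-1292 - 1618))*3440 = (3104 - 2910)*3440 = 194*3440 = 667360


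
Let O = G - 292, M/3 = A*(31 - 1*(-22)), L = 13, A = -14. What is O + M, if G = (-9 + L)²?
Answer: -2502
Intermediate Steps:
M = -2226 (M = 3*(-14*(31 - 1*(-22))) = 3*(-14*(31 + 22)) = 3*(-14*53) = 3*(-742) = -2226)
G = 16 (G = (-9 + 13)² = 4² = 16)
O = -276 (O = 16 - 292 = -276)
O + M = -276 - 2226 = -2502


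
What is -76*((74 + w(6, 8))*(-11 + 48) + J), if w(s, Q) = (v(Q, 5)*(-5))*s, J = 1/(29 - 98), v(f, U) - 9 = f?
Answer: 84596284/69 ≈ 1.2260e+6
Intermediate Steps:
v(f, U) = 9 + f
J = -1/69 (J = 1/(-69) = -1/69 ≈ -0.014493)
w(s, Q) = s*(-45 - 5*Q) (w(s, Q) = ((9 + Q)*(-5))*s = (-45 - 5*Q)*s = s*(-45 - 5*Q))
-76*((74 + w(6, 8))*(-11 + 48) + J) = -76*((74 - 5*6*(9 + 8))*(-11 + 48) - 1/69) = -76*((74 - 5*6*17)*37 - 1/69) = -76*((74 - 510)*37 - 1/69) = -76*(-436*37 - 1/69) = -76*(-16132 - 1/69) = -76*(-1113109/69) = 84596284/69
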